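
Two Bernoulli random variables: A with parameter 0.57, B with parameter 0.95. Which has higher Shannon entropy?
A

For binary distributions, entropy is maximized at p=0.5 and decreases as p moves toward 0 or 1.

H(A) = H(0.57) = 0.9858 bits
H(B) = H(0.95) = 0.2864 bits

Distribution A (p=0.57) is closer to uniform (p=0.5), so it has higher entropy.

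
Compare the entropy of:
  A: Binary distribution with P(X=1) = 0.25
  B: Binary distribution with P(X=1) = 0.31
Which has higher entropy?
B

For binary distributions, entropy is maximized at p=0.5 and decreases as p moves toward 0 or 1.

H(A) = H(0.25) = 0.8113 bits
H(B) = H(0.31) = 0.8932 bits

Distribution B (p=0.31) is closer to uniform (p=0.5), so it has higher entropy.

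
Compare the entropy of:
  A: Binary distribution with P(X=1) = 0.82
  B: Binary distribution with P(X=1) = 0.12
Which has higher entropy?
A

For binary distributions, entropy is maximized at p=0.5 and decreases as p moves toward 0 or 1.

H(A) = H(0.82) = 0.6801 bits
H(B) = H(0.12) = 0.5294 bits

Distribution A (p=0.82) is closer to uniform (p=0.5), so it has higher entropy.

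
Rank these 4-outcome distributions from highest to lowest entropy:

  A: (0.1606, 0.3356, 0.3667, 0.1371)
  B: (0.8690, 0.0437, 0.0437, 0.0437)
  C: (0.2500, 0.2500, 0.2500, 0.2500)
C > A > B

Key insight: Entropy is maximized by uniform distributions and minimized by concentrated distributions.

- Uniform distributions have maximum entropy log₂(4) = 2.0000 bits
- The more "peaked" or concentrated a distribution, the lower its entropy

Entropies:
  H(A) = 1.8761 bits
  H(B) = 0.7678 bits
  H(C) = 2.0000 bits

Ranking: C > A > B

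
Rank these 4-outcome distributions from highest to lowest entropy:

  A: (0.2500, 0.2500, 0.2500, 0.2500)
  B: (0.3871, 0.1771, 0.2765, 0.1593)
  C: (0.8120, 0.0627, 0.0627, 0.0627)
A > B > C

Key insight: Entropy is maximized by uniform distributions and minimized by concentrated distributions.

- Uniform distributions have maximum entropy log₂(4) = 2.0000 bits
- The more "peaked" or concentrated a distribution, the lower its entropy

Entropies:
  H(A) = 2.0000 bits
  H(B) = 1.9073 bits
  H(C) = 0.9952 bits

Ranking: A > B > C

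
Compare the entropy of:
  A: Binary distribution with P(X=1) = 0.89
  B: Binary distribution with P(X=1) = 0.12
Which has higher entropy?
B

For binary distributions, entropy is maximized at p=0.5 and decreases as p moves toward 0 or 1.

H(A) = H(0.89) = 0.4999 bits
H(B) = H(0.12) = 0.5294 bits

Distribution B (p=0.12) is closer to uniform (p=0.5), so it has higher entropy.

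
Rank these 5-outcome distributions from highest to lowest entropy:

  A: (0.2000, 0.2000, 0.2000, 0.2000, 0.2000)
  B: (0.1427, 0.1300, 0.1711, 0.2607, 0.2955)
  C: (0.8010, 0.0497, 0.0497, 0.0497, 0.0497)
A > B > C

Key insight: Entropy is maximized by uniform distributions and minimized by concentrated distributions.

- Uniform distributions have maximum entropy log₂(5) = 2.3219 bits
- The more "peaked" or concentrated a distribution, the lower its entropy

Entropies:
  H(A) = 2.3219 bits
  H(B) = 2.2446 bits
  H(C) = 1.1179 bits

Ranking: A > B > C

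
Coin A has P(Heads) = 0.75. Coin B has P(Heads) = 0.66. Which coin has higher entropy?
B

For binary distributions, entropy is maximized at p=0.5 and decreases as p moves toward 0 or 1.

H(A) = H(0.75) = 0.8113 bits
H(B) = H(0.66) = 0.9248 bits

Distribution B (p=0.66) is closer to uniform (p=0.5), so it has higher entropy.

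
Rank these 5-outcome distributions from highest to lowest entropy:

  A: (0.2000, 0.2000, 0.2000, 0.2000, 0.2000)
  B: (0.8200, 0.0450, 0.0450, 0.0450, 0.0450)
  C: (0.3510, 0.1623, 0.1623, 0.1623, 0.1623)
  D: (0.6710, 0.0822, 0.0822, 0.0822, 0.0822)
A > C > D > B

Key insight: Entropy is maximized by uniform distributions and minimized by concentrated distributions.

Entropies:
  H(A) = 2.3219 bits
  H(B) = 1.0401 bits
  H(C) = 2.2330 bits
  H(D) = 1.5719 bits

Ranking: A > C > D > B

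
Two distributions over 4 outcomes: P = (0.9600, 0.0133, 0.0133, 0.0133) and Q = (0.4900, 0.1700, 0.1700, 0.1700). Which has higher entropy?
Q

P is highly concentrated on one outcome (96%), making it nearly deterministic. Q spreads its mass more evenly (max 49%). The more spread-out distribution has higher entropy: H(P) ≈ 0.306 bits, H(Q) ≈ 1.808 bits.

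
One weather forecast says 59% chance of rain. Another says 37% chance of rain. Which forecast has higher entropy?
59% forecast

Treat each forecast as a Bernoulli distribution. Binary entropy is maximized at p=0.5 and falls off symmetrically toward 0 or 1. The 59% forecast is closer to 50%, so it is more uncertain. H(59%) ≈ 0.977 bits, H(37%) ≈ 0.951 bits.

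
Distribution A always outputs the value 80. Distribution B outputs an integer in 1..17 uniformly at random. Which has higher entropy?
B

A is deterministic, so H(A) = 0. B is uniform over 17 outcomes, so H(B) = log₂(17) = 4.087 bits. Any distribution with genuine randomness has higher entropy than a deterministic one.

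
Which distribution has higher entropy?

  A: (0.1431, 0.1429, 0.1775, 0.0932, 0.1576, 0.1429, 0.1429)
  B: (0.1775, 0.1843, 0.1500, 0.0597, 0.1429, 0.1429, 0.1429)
A

Both distributions are close to uniform, making this a harder comparison.

H(A) = 2.7865 bits
H(B) = 2.7487 bits

The distribution closer to uniform has higher entropy.
Answer: A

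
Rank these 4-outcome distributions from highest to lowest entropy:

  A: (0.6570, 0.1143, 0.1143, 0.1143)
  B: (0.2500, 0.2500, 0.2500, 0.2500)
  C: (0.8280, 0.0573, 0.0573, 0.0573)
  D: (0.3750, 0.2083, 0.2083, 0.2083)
B > D > A > C

Key insight: Entropy is maximized by uniform distributions and minimized by concentrated distributions.

Entropies:
  H(A) = 1.4713 bits
  H(B) = 2.0000 bits
  H(C) = 0.9349 bits
  H(D) = 1.9450 bits

Ranking: B > D > A > C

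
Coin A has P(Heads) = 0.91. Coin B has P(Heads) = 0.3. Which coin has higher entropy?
B

For binary distributions, entropy is maximized at p=0.5 and decreases as p moves toward 0 or 1.

H(A) = H(0.91) = 0.4365 bits
H(B) = H(0.3) = 0.8813 bits

Distribution B (p=0.3) is closer to uniform (p=0.5), so it has higher entropy.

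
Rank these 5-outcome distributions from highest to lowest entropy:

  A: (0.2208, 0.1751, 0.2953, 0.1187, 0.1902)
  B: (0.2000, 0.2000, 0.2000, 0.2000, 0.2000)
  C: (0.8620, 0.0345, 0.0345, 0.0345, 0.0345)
B > A > C

Key insight: Entropy is maximized by uniform distributions and minimized by concentrated distributions.

- Uniform distributions have maximum entropy log₂(5) = 2.3219 bits
- The more "peaked" or concentrated a distribution, the lower its entropy

Entropies:
  H(A) = 2.2612 bits
  H(B) = 2.3219 bits
  H(C) = 0.8550 bits

Ranking: B > A > C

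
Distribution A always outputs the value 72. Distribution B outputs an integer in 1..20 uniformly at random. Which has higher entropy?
B

A is deterministic, so H(A) = 0. B is uniform over 20 outcomes, so H(B) = log₂(20) = 4.322 bits. Any distribution with genuine randomness has higher entropy than a deterministic one.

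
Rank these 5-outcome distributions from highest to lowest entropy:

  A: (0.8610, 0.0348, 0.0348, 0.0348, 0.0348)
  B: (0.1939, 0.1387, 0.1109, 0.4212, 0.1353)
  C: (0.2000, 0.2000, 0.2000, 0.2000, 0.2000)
C > B > A

Key insight: Entropy is maximized by uniform distributions and minimized by concentrated distributions.

- Uniform distributions have maximum entropy log₂(5) = 2.3219 bits
- The more "peaked" or concentrated a distribution, the lower its entropy

Entropies:
  H(A) = 0.8596 bits
  H(B) = 2.1219 bits
  H(C) = 2.3219 bits

Ranking: C > B > A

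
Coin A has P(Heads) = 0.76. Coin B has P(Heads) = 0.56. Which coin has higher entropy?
B

For binary distributions, entropy is maximized at p=0.5 and decreases as p moves toward 0 or 1.

H(A) = H(0.76) = 0.7950 bits
H(B) = H(0.56) = 0.9896 bits

Distribution B (p=0.56) is closer to uniform (p=0.5), so it has higher entropy.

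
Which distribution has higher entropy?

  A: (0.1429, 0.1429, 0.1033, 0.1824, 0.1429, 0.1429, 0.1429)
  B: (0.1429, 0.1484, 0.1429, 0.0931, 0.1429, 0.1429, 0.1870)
A

Both distributions are close to uniform, making this a harder comparison.

H(A) = 2.7914 bits
H(B) = 2.7840 bits

The distribution closer to uniform has higher entropy.
Answer: A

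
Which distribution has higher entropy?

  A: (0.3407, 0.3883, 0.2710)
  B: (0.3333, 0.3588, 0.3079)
B

Both distributions are close to uniform, making this a harder comparison.

H(A) = 1.5697 bits
H(B) = 1.5822 bits

The distribution closer to uniform has higher entropy.
Answer: B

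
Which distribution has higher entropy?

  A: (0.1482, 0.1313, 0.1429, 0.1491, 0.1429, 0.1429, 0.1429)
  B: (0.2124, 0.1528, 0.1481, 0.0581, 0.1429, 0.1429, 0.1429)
A

Both distributions are close to uniform, making this a harder comparison.

H(A) = 2.8063 bits
H(B) = 2.7386 bits

The distribution closer to uniform has higher entropy.
Answer: A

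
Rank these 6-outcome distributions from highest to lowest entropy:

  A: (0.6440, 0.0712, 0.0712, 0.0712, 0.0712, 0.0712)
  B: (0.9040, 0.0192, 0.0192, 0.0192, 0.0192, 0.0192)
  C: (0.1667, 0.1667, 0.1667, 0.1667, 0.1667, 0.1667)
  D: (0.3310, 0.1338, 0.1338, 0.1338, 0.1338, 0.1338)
C > D > A > B

Key insight: Entropy is maximized by uniform distributions and minimized by concentrated distributions.

Entropies:
  H(A) = 1.7659 bits
  H(B) = 0.6791 bits
  H(C) = 2.5850 bits
  H(D) = 2.4693 bits

Ranking: C > D > A > B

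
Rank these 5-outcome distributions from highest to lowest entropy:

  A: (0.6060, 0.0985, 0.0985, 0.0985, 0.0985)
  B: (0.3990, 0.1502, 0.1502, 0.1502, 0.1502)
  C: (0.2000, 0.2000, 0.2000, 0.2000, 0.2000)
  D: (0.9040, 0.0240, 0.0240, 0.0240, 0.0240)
C > B > A > D

Key insight: Entropy is maximized by uniform distributions and minimized by concentrated distributions.

Entropies:
  H(A) = 1.7553 bits
  H(B) = 2.1724 bits
  H(C) = 2.3219 bits
  H(D) = 0.6482 bits

Ranking: C > B > A > D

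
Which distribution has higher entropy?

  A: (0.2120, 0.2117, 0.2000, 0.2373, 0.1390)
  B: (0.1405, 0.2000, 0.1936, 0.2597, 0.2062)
A

Both distributions are close to uniform, making this a harder comparison.

H(A) = 2.3011 bits
H(B) = 2.2956 bits

The distribution closer to uniform has higher entropy.
Answer: A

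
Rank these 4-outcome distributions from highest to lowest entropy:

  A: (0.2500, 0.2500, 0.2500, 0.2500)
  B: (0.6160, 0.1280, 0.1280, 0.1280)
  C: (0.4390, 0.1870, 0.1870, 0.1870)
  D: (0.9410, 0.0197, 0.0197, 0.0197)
A > C > B > D

Key insight: Entropy is maximized by uniform distributions and minimized by concentrated distributions.

Entropies:
  H(A) = 2.0000 bits
  H(B) = 1.5694 bits
  H(C) = 1.8784 bits
  H(D) = 0.4170 bits

Ranking: A > C > B > D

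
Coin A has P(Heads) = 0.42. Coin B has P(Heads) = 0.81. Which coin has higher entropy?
A

For binary distributions, entropy is maximized at p=0.5 and decreases as p moves toward 0 or 1.

H(A) = H(0.42) = 0.9815 bits
H(B) = H(0.81) = 0.7015 bits

Distribution A (p=0.42) is closer to uniform (p=0.5), so it has higher entropy.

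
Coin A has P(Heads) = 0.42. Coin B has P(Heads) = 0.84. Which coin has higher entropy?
A

For binary distributions, entropy is maximized at p=0.5 and decreases as p moves toward 0 or 1.

H(A) = H(0.42) = 0.9815 bits
H(B) = H(0.84) = 0.6343 bits

Distribution A (p=0.42) is closer to uniform (p=0.5), so it has higher entropy.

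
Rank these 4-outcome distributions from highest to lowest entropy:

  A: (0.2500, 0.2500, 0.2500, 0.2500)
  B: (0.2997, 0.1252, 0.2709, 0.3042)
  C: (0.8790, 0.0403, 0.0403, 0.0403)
A > B > C

Key insight: Entropy is maximized by uniform distributions and minimized by concentrated distributions.

- Uniform distributions have maximum entropy log₂(4) = 2.0000 bits
- The more "peaked" or concentrated a distribution, the lower its entropy

Entropies:
  H(A) = 2.0000 bits
  H(B) = 1.9290 bits
  H(C) = 0.7240 bits

Ranking: A > B > C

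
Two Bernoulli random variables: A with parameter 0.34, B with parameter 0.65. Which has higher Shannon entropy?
B

For binary distributions, entropy is maximized at p=0.5 and decreases as p moves toward 0 or 1.

H(A) = H(0.34) = 0.9248 bits
H(B) = H(0.65) = 0.9341 bits

Distribution B (p=0.65) is closer to uniform (p=0.5), so it has higher entropy.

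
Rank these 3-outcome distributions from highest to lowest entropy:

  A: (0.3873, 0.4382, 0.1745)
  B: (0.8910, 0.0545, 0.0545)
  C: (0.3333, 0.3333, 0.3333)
C > A > B

Key insight: Entropy is maximized by uniform distributions and minimized by concentrated distributions.

- Uniform distributions have maximum entropy log₂(3) = 1.5850 bits
- The more "peaked" or concentrated a distribution, the lower its entropy

Entropies:
  H(A) = 1.4911 bits
  H(B) = 0.6059 bits
  H(C) = 1.5850 bits

Ranking: C > A > B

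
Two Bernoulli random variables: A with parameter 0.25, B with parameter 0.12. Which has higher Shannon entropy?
A

For binary distributions, entropy is maximized at p=0.5 and decreases as p moves toward 0 or 1.

H(A) = H(0.25) = 0.8113 bits
H(B) = H(0.12) = 0.5294 bits

Distribution A (p=0.25) is closer to uniform (p=0.5), so it has higher entropy.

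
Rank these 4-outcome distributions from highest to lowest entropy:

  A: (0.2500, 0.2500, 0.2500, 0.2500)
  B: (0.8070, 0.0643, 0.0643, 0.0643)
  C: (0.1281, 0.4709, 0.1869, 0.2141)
A > C > B

Key insight: Entropy is maximized by uniform distributions and minimized by concentrated distributions.

- Uniform distributions have maximum entropy log₂(4) = 2.0000 bits
- The more "peaked" or concentrated a distribution, the lower its entropy

Entropies:
  H(A) = 2.0000 bits
  H(B) = 1.0136 bits
  H(C) = 1.8197 bits

Ranking: A > C > B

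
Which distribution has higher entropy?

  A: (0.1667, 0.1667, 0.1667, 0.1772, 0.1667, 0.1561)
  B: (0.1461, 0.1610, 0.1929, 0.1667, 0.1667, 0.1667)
A

Both distributions are close to uniform, making this a harder comparison.

H(A) = 2.5840 bits
H(B) = 2.5801 bits

The distribution closer to uniform has higher entropy.
Answer: A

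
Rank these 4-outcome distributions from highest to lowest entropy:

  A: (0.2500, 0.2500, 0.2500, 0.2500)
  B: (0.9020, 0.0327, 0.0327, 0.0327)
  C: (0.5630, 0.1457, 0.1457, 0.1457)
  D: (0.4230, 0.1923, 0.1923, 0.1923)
A > D > C > B

Key insight: Entropy is maximized by uniform distributions and minimized by concentrated distributions.

Entropies:
  H(A) = 2.0000 bits
  H(B) = 0.6179 bits
  H(C) = 1.6811 bits
  H(D) = 1.8973 bits

Ranking: A > D > C > B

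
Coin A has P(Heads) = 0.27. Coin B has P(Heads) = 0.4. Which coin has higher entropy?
B

For binary distributions, entropy is maximized at p=0.5 and decreases as p moves toward 0 or 1.

H(A) = H(0.27) = 0.8415 bits
H(B) = H(0.4) = 0.9710 bits

Distribution B (p=0.4) is closer to uniform (p=0.5), so it has higher entropy.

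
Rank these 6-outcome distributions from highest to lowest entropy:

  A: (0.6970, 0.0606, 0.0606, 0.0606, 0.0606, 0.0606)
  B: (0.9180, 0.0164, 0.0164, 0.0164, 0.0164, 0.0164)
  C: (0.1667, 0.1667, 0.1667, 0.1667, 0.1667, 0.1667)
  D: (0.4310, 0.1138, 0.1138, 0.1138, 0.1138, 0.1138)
C > D > A > B

Key insight: Entropy is maximized by uniform distributions and minimized by concentrated distributions.

Entropies:
  H(A) = 1.5885 bits
  H(B) = 0.5996 bits
  H(C) = 2.5850 bits
  H(D) = 2.3074 bits

Ranking: C > D > A > B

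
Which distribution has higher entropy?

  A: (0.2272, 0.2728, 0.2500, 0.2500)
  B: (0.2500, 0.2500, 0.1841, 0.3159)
A

Both distributions are close to uniform, making this a harder comparison.

H(A) = 1.9970 bits
H(B) = 1.9746 bits

The distribution closer to uniform has higher entropy.
Answer: A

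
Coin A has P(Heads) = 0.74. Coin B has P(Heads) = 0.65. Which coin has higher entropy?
B

For binary distributions, entropy is maximized at p=0.5 and decreases as p moves toward 0 or 1.

H(A) = H(0.74) = 0.8267 bits
H(B) = H(0.65) = 0.9341 bits

Distribution B (p=0.65) is closer to uniform (p=0.5), so it has higher entropy.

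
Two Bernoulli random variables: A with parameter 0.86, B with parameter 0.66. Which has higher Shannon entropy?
B

For binary distributions, entropy is maximized at p=0.5 and decreases as p moves toward 0 or 1.

H(A) = H(0.86) = 0.5842 bits
H(B) = H(0.66) = 0.9248 bits

Distribution B (p=0.66) is closer to uniform (p=0.5), so it has higher entropy.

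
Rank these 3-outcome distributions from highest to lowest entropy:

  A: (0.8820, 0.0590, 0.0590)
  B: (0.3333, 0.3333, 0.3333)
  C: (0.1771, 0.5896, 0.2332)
B > C > A

Key insight: Entropy is maximized by uniform distributions and minimized by concentrated distributions.

- Uniform distributions have maximum entropy log₂(3) = 1.5850 bits
- The more "peaked" or concentrated a distribution, the lower its entropy

Entropies:
  H(A) = 0.6416 bits
  H(B) = 1.5850 bits
  H(C) = 1.3815 bits

Ranking: B > C > A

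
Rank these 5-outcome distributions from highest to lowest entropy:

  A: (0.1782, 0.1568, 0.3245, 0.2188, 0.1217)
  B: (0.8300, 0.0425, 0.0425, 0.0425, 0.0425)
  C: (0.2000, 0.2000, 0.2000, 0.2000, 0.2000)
C > A > B

Key insight: Entropy is maximized by uniform distributions and minimized by concentrated distributions.

- Uniform distributions have maximum entropy log₂(5) = 2.3219 bits
- The more "peaked" or concentrated a distribution, the lower its entropy

Entropies:
  H(A) = 2.2390 bits
  H(B) = 0.9977 bits
  H(C) = 2.3219 bits

Ranking: C > A > B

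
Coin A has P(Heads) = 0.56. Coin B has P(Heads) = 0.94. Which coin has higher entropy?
A

For binary distributions, entropy is maximized at p=0.5 and decreases as p moves toward 0 or 1.

H(A) = H(0.56) = 0.9896 bits
H(B) = H(0.94) = 0.3274 bits

Distribution A (p=0.56) is closer to uniform (p=0.5), so it has higher entropy.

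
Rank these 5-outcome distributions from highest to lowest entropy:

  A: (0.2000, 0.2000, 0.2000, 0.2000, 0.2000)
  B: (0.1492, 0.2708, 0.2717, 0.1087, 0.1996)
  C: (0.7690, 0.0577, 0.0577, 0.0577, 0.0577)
A > B > C

Key insight: Entropy is maximized by uniform distributions and minimized by concentrated distributions.

- Uniform distributions have maximum entropy log₂(5) = 2.3219 bits
- The more "peaked" or concentrated a distribution, the lower its entropy

Entropies:
  H(A) = 2.3219 bits
  H(B) = 2.2427 bits
  H(C) = 1.2418 bits

Ranking: A > B > C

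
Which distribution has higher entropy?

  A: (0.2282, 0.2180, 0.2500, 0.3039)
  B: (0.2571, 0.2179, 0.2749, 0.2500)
B

Both distributions are close to uniform, making this a harder comparison.

H(A) = 1.9877 bits
H(B) = 1.9950 bits

The distribution closer to uniform has higher entropy.
Answer: B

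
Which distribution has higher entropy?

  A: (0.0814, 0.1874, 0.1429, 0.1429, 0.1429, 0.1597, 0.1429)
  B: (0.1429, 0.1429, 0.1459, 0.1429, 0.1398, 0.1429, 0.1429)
B

Both distributions are close to uniform, making this a harder comparison.

H(A) = 2.7742 bits
H(B) = 2.8073 bits

The distribution closer to uniform has higher entropy.
Answer: B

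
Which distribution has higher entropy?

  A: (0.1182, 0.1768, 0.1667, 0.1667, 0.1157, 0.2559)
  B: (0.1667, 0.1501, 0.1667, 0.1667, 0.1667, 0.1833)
B

Both distributions are close to uniform, making this a harder comparison.

H(A) = 2.5310 bits
H(B) = 2.5826 bits

The distribution closer to uniform has higher entropy.
Answer: B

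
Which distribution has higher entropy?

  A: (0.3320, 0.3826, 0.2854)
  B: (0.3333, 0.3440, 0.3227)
B

Both distributions are close to uniform, making this a harder comparison.

H(A) = 1.5747 bits
H(B) = 1.5845 bits

The distribution closer to uniform has higher entropy.
Answer: B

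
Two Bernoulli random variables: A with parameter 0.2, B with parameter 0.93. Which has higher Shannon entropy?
A

For binary distributions, entropy is maximized at p=0.5 and decreases as p moves toward 0 or 1.

H(A) = H(0.2) = 0.7219 bits
H(B) = H(0.93) = 0.3659 bits

Distribution A (p=0.2) is closer to uniform (p=0.5), so it has higher entropy.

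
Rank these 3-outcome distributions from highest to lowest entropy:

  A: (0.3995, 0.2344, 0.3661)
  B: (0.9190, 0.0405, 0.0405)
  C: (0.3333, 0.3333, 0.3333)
C > A > B

Key insight: Entropy is maximized by uniform distributions and minimized by concentrated distributions.

- Uniform distributions have maximum entropy log₂(3) = 1.5850 bits
- The more "peaked" or concentrated a distribution, the lower its entropy

Entropies:
  H(A) = 1.5502 bits
  H(B) = 0.4867 bits
  H(C) = 1.5850 bits

Ranking: C > A > B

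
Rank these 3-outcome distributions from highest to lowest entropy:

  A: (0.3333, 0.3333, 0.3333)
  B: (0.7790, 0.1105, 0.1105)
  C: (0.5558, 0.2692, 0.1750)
A > C > B

Key insight: Entropy is maximized by uniform distributions and minimized by concentrated distributions.

- Uniform distributions have maximum entropy log₂(3) = 1.5850 bits
- The more "peaked" or concentrated a distribution, the lower its entropy

Entropies:
  H(A) = 1.5850 bits
  H(B) = 0.9830 bits
  H(C) = 1.4207 bits

Ranking: A > C > B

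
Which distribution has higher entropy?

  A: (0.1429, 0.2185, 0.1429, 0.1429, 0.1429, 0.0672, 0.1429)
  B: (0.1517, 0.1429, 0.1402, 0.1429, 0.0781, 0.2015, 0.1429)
B

Both distributions are close to uniform, making this a harder comparison.

H(A) = 2.7465 bits
H(B) = 2.7662 bits

The distribution closer to uniform has higher entropy.
Answer: B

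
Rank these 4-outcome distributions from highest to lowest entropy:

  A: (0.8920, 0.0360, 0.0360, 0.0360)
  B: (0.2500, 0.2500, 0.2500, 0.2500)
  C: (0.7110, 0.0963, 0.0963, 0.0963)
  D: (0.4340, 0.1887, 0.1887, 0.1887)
B > D > C > A

Key insight: Entropy is maximized by uniform distributions and minimized by concentrated distributions.

Entropies:
  H(A) = 0.6650 bits
  H(B) = 2.0000 bits
  H(C) = 1.3255 bits
  H(D) = 1.8845 bits

Ranking: B > D > C > A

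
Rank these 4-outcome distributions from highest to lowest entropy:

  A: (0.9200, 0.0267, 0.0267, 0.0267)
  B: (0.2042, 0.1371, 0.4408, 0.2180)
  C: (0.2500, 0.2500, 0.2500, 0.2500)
C > B > A

Key insight: Entropy is maximized by uniform distributions and minimized by concentrated distributions.

- Uniform distributions have maximum entropy log₂(4) = 2.0000 bits
- The more "peaked" or concentrated a distribution, the lower its entropy

Entropies:
  H(A) = 0.5290 bits
  H(B) = 1.8610 bits
  H(C) = 2.0000 bits

Ranking: C > B > A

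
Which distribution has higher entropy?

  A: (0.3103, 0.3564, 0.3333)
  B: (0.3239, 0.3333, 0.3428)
B

Both distributions are close to uniform, making this a harder comparison.

H(A) = 1.5827 bits
H(B) = 1.5846 bits

The distribution closer to uniform has higher entropy.
Answer: B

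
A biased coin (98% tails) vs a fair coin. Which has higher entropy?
Fair coin

The fair coin is uniform (p=0.5), maximizing binary entropy at 1 bit. The biased coin has H(0.98) ≈ 0.141 bits — its outcome is more predictable, so its entropy is lower.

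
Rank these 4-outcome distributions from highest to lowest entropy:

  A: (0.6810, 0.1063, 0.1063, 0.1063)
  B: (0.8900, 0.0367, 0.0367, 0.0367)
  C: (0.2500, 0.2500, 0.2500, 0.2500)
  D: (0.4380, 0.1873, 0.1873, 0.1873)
C > D > A > B

Key insight: Entropy is maximized by uniform distributions and minimized by concentrated distributions.

Entropies:
  H(A) = 1.4089 bits
  H(B) = 0.6743 bits
  H(C) = 2.0000 bits
  H(D) = 1.8796 bits

Ranking: C > D > A > B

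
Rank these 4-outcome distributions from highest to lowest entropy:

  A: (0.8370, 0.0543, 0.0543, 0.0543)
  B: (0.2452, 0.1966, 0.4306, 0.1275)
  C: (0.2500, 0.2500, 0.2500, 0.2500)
C > B > A

Key insight: Entropy is maximized by uniform distributions and minimized by concentrated distributions.

- Uniform distributions have maximum entropy log₂(4) = 2.0000 bits
- The more "peaked" or concentrated a distribution, the lower its entropy

Entropies:
  H(A) = 0.8998 bits
  H(B) = 1.8610 bits
  H(C) = 2.0000 bits

Ranking: C > B > A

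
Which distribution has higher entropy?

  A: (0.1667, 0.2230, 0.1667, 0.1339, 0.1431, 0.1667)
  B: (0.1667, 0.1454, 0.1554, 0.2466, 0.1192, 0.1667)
A

Both distributions are close to uniform, making this a harder comparison.

H(A) = 2.5650 bits
H(B) = 2.5475 bits

The distribution closer to uniform has higher entropy.
Answer: A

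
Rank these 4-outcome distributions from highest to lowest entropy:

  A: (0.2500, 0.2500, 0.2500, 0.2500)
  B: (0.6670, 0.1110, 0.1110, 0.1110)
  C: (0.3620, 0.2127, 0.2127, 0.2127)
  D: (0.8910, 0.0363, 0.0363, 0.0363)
A > C > B > D

Key insight: Entropy is maximized by uniform distributions and minimized by concentrated distributions.

Entropies:
  H(A) = 2.0000 bits
  H(B) = 1.4458 bits
  H(C) = 1.9555 bits
  H(D) = 0.6697 bits

Ranking: A > C > B > D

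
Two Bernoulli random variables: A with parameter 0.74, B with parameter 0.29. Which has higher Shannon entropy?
B

For binary distributions, entropy is maximized at p=0.5 and decreases as p moves toward 0 or 1.

H(A) = H(0.74) = 0.8267 bits
H(B) = H(0.29) = 0.8687 bits

Distribution B (p=0.29) is closer to uniform (p=0.5), so it has higher entropy.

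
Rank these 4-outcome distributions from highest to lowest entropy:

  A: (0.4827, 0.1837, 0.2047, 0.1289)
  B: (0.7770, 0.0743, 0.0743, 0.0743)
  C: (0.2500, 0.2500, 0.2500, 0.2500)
C > A > B

Key insight: Entropy is maximized by uniform distributions and minimized by concentrated distributions.

- Uniform distributions have maximum entropy log₂(4) = 2.0000 bits
- The more "peaked" or concentrated a distribution, the lower its entropy

Entropies:
  H(A) = 1.8058 bits
  H(B) = 1.1191 bits
  H(C) = 2.0000 bits

Ranking: C > A > B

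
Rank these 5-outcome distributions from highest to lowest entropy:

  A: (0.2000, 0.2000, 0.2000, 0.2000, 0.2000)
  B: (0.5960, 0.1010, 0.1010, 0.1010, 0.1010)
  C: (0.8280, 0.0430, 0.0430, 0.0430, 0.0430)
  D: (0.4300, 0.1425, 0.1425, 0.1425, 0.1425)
A > D > B > C

Key insight: Entropy is maximized by uniform distributions and minimized by concentrated distributions.

Entropies:
  H(A) = 2.3219 bits
  H(B) = 1.7812 bits
  H(C) = 1.0063 bits
  H(D) = 2.1258 bits

Ranking: A > D > B > C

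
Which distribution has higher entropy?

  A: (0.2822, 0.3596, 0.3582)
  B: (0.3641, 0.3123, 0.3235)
B

Both distributions are close to uniform, making this a harder comparison.

H(A) = 1.5762 bits
H(B) = 1.5818 bits

The distribution closer to uniform has higher entropy.
Answer: B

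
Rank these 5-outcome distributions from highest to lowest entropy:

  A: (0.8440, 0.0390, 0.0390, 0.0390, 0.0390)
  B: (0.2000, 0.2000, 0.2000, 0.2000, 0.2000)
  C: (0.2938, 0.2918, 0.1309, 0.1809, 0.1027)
B > C > A

Key insight: Entropy is maximized by uniform distributions and minimized by concentrated distributions.

- Uniform distributions have maximum entropy log₂(5) = 2.3219 bits
- The more "peaked" or concentrated a distribution, the lower its entropy

Entropies:
  H(A) = 0.9367 bits
  H(B) = 2.3219 bits
  H(C) = 2.2050 bits

Ranking: B > C > A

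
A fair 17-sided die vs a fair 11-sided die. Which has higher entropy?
17-sided die

Both are uniform distributions; for uniform over n outcomes, H = log₂(n). H(17-sided) = log₂(17) = 4.087 bits and H(11-sided) = log₂(11) = 3.459 bits. More outcomes in a uniform distribution means higher entropy.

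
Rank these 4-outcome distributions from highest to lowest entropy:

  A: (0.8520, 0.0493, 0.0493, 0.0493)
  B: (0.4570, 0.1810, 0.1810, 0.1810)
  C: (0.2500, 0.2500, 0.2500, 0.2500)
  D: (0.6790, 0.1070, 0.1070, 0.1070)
C > B > D > A

Key insight: Entropy is maximized by uniform distributions and minimized by concentrated distributions.

Entropies:
  H(A) = 0.8394 bits
  H(B) = 1.8553 bits
  H(C) = 2.0000 bits
  H(D) = 1.4142 bits

Ranking: C > B > D > A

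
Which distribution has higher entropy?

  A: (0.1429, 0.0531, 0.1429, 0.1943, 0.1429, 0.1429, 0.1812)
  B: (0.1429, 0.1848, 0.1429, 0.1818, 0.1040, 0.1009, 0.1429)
B

Both distributions are close to uniform, making this a harder comparison.

H(A) = 2.7349 bits
H(B) = 2.7739 bits

The distribution closer to uniform has higher entropy.
Answer: B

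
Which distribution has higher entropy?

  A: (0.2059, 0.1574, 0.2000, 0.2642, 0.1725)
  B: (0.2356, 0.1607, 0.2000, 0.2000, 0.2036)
B

Both distributions are close to uniform, making this a harder comparison.

H(A) = 2.2984 bits
H(B) = 2.3116 bits

The distribution closer to uniform has higher entropy.
Answer: B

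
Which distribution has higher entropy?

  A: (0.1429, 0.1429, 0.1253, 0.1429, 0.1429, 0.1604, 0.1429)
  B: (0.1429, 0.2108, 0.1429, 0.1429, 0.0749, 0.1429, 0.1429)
A

Both distributions are close to uniform, making this a harder comparison.

H(A) = 2.8042 bits
H(B) = 2.7587 bits

The distribution closer to uniform has higher entropy.
Answer: A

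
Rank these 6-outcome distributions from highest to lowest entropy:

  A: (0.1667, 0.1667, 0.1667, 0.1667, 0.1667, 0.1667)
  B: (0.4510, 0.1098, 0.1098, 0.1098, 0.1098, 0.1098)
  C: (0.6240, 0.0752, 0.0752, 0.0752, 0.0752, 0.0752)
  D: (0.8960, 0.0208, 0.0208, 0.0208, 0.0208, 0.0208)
A > B > C > D

Key insight: Entropy is maximized by uniform distributions and minimized by concentrated distributions.

Entropies:
  H(A) = 2.5850 bits
  H(B) = 2.2678 bits
  H(C) = 1.8282 bits
  H(D) = 0.7230 bits

Ranking: A > B > C > D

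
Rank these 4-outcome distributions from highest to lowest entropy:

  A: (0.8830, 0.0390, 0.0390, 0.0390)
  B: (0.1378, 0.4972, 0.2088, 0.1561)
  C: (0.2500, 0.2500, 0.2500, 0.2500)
C > B > A

Key insight: Entropy is maximized by uniform distributions and minimized by concentrated distributions.

- Uniform distributions have maximum entropy log₂(4) = 2.0000 bits
- The more "peaked" or concentrated a distribution, the lower its entropy

Entropies:
  H(A) = 0.7061 bits
  H(B) = 1.7855 bits
  H(C) = 2.0000 bits

Ranking: C > B > A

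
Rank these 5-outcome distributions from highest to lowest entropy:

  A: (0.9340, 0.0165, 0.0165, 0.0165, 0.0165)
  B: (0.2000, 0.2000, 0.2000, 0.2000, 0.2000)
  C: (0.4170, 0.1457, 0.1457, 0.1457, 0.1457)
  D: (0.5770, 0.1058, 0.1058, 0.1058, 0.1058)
B > C > D > A

Key insight: Entropy is maximized by uniform distributions and minimized by concentrated distributions.

Entropies:
  H(A) = 0.4828 bits
  H(B) = 2.3219 bits
  H(C) = 2.1460 bits
  H(D) = 1.8288 bits

Ranking: B > C > D > A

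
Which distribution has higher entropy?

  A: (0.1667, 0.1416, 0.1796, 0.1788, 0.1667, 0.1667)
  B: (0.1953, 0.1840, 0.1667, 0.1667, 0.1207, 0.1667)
A

Both distributions are close to uniform, making this a harder comparison.

H(A) = 2.5808 bits
H(B) = 2.5702 bits

The distribution closer to uniform has higher entropy.
Answer: A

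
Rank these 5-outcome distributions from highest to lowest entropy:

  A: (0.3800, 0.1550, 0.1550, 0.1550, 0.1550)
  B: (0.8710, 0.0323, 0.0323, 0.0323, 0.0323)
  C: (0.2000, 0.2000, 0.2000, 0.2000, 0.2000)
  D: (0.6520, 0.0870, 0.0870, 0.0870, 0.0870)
C > A > D > B

Key insight: Entropy is maximized by uniform distributions and minimized by concentrated distributions.

Entropies:
  H(A) = 2.1980 bits
  H(B) = 0.8127 bits
  H(C) = 2.3219 bits
  H(D) = 1.6283 bits

Ranking: C > A > D > B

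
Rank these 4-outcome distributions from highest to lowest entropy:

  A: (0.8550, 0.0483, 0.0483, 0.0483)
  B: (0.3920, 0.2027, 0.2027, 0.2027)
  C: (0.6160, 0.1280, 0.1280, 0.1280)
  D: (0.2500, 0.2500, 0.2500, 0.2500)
D > B > C > A

Key insight: Entropy is maximized by uniform distributions and minimized by concentrated distributions.

Entropies:
  H(A) = 0.8270 bits
  H(B) = 1.9297 bits
  H(C) = 1.5694 bits
  H(D) = 2.0000 bits

Ranking: D > B > C > A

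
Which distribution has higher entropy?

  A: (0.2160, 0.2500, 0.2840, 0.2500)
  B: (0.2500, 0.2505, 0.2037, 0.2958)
A

Both distributions are close to uniform, making this a harder comparison.

H(A) = 1.9933 bits
H(B) = 1.9877 bits

The distribution closer to uniform has higher entropy.
Answer: A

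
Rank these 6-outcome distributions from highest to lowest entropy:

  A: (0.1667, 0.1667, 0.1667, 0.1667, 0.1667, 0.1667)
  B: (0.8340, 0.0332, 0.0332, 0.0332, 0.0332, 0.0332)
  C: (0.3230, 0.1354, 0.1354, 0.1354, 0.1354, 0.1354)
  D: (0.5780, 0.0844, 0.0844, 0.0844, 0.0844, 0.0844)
A > C > D > B

Key insight: Entropy is maximized by uniform distributions and minimized by concentrated distributions.

Entropies:
  H(A) = 2.5850 bits
  H(B) = 1.0339 bits
  H(C) = 2.4796 bits
  H(D) = 1.9622 bits

Ranking: A > C > D > B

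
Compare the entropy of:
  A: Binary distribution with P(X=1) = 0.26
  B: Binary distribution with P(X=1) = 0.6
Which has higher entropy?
B

For binary distributions, entropy is maximized at p=0.5 and decreases as p moves toward 0 or 1.

H(A) = H(0.26) = 0.8267 bits
H(B) = H(0.6) = 0.9710 bits

Distribution B (p=0.6) is closer to uniform (p=0.5), so it has higher entropy.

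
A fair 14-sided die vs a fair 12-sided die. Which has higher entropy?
14-sided die

Both are uniform distributions; for uniform over n outcomes, H = log₂(n). H(14-sided) = log₂(14) = 3.807 bits and H(12-sided) = log₂(12) = 3.585 bits. More outcomes in a uniform distribution means higher entropy.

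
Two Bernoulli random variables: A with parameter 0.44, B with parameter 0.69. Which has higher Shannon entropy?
A

For binary distributions, entropy is maximized at p=0.5 and decreases as p moves toward 0 or 1.

H(A) = H(0.44) = 0.9896 bits
H(B) = H(0.69) = 0.8932 bits

Distribution A (p=0.44) is closer to uniform (p=0.5), so it has higher entropy.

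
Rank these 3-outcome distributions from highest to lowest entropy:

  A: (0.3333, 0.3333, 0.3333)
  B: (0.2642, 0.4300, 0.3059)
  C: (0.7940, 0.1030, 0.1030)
A > B > C

Key insight: Entropy is maximized by uniform distributions and minimized by concentrated distributions.

- Uniform distributions have maximum entropy log₂(3) = 1.5850 bits
- The more "peaked" or concentrated a distribution, the lower its entropy

Entropies:
  H(A) = 1.5850 bits
  H(B) = 1.5536 bits
  H(C) = 0.9398 bits

Ranking: A > B > C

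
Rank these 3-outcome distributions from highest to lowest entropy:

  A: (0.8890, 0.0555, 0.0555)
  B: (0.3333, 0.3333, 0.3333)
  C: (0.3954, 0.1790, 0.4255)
B > C > A

Key insight: Entropy is maximized by uniform distributions and minimized by concentrated distributions.

- Uniform distributions have maximum entropy log₂(3) = 1.5850 bits
- The more "peaked" or concentrated a distribution, the lower its entropy

Entropies:
  H(A) = 0.6139 bits
  H(B) = 1.5850 bits
  H(C) = 1.4981 bits

Ranking: B > C > A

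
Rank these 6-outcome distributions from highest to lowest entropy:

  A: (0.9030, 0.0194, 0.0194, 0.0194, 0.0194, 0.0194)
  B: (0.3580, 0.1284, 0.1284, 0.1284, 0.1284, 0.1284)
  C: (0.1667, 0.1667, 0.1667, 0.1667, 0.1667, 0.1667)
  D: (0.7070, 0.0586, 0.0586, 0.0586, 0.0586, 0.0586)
C > B > D > A

Key insight: Entropy is maximized by uniform distributions and minimized by concentrated distributions.

Entropies:
  H(A) = 0.6846 bits
  H(B) = 2.4317 bits
  H(C) = 2.5850 bits
  H(D) = 1.5529 bits

Ranking: C > B > D > A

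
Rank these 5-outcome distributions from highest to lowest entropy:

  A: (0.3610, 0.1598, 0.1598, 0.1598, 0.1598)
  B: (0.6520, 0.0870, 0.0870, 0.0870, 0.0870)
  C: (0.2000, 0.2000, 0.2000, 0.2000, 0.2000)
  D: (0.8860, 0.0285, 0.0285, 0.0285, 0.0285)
C > A > B > D

Key insight: Entropy is maximized by uniform distributions and minimized by concentrated distributions.

Entropies:
  H(A) = 2.2215 bits
  H(B) = 1.6283 bits
  H(C) = 2.3219 bits
  H(D) = 0.7399 bits

Ranking: C > A > B > D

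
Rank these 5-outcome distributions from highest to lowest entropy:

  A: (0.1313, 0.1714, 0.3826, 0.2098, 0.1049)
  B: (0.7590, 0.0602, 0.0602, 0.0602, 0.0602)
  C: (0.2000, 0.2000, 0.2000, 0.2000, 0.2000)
C > A > B

Key insight: Entropy is maximized by uniform distributions and minimized by concentrated distributions.

- Uniform distributions have maximum entropy log₂(5) = 2.3219 bits
- The more "peaked" or concentrated a distribution, the lower its entropy

Entropies:
  H(A) = 2.1650 bits
  H(B) = 1.2787 bits
  H(C) = 2.3219 bits

Ranking: C > A > B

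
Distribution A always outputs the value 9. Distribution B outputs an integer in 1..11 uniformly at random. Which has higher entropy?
B

A is deterministic, so H(A) = 0. B is uniform over 11 outcomes, so H(B) = log₂(11) = 3.459 bits. Any distribution with genuine randomness has higher entropy than a deterministic one.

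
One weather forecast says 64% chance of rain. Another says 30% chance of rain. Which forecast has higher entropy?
64% forecast

Treat each forecast as a Bernoulli distribution. Binary entropy is maximized at p=0.5 and falls off symmetrically toward 0 or 1. The 64% forecast is closer to 50%, so it is more uncertain. H(64%) ≈ 0.943 bits, H(30%) ≈ 0.881 bits.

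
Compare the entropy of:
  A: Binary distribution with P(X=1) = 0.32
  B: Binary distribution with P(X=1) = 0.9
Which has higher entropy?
A

For binary distributions, entropy is maximized at p=0.5 and decreases as p moves toward 0 or 1.

H(A) = H(0.32) = 0.9044 bits
H(B) = H(0.9) = 0.4690 bits

Distribution A (p=0.32) is closer to uniform (p=0.5), so it has higher entropy.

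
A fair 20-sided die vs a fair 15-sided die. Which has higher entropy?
20-sided die

Both are uniform distributions; for uniform over n outcomes, H = log₂(n). H(20-sided) = log₂(20) = 4.322 bits and H(15-sided) = log₂(15) = 3.907 bits. More outcomes in a uniform distribution means higher entropy.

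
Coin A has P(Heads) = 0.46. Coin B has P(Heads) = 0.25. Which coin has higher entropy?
A

For binary distributions, entropy is maximized at p=0.5 and decreases as p moves toward 0 or 1.

H(A) = H(0.46) = 0.9954 bits
H(B) = H(0.25) = 0.8113 bits

Distribution A (p=0.46) is closer to uniform (p=0.5), so it has higher entropy.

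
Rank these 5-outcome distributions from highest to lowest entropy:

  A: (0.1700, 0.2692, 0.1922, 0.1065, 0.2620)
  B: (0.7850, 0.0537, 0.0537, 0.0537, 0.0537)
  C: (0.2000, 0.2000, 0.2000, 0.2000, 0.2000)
C > A > B

Key insight: Entropy is maximized by uniform distributions and minimized by concentrated distributions.

- Uniform distributions have maximum entropy log₂(5) = 2.3219 bits
- The more "peaked" or concentrated a distribution, the lower its entropy

Entropies:
  H(A) = 2.2520 bits
  H(B) = 1.1809 bits
  H(C) = 2.3219 bits

Ranking: C > A > B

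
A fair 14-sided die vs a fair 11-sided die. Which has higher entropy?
14-sided die

Both are uniform distributions; for uniform over n outcomes, H = log₂(n). H(14-sided) = log₂(14) = 3.807 bits and H(11-sided) = log₂(11) = 3.459 bits. More outcomes in a uniform distribution means higher entropy.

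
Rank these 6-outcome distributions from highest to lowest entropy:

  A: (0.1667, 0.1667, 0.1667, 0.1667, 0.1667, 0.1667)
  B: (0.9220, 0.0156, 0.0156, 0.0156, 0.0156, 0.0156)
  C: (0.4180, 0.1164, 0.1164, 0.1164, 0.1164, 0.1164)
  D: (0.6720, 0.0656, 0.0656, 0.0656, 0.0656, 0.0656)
A > C > D > B

Key insight: Entropy is maximized by uniform distributions and minimized by concentrated distributions.

Entropies:
  H(A) = 2.5850 bits
  H(B) = 0.5762 bits
  H(C) = 2.3319 bits
  H(D) = 1.6745 bits

Ranking: A > C > D > B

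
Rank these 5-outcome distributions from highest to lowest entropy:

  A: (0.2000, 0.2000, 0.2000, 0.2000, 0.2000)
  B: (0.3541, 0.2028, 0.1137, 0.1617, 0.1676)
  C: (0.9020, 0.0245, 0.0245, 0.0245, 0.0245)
A > B > C

Key insight: Entropy is maximized by uniform distributions and minimized by concentrated distributions.

- Uniform distributions have maximum entropy log₂(5) = 2.3219 bits
- The more "peaked" or concentrated a distribution, the lower its entropy

Entropies:
  H(A) = 2.3219 bits
  H(B) = 2.2109 bits
  H(C) = 0.6586 bits

Ranking: A > B > C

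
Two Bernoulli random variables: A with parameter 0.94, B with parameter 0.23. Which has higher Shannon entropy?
B

For binary distributions, entropy is maximized at p=0.5 and decreases as p moves toward 0 or 1.

H(A) = H(0.94) = 0.3274 bits
H(B) = H(0.23) = 0.7780 bits

Distribution B (p=0.23) is closer to uniform (p=0.5), so it has higher entropy.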